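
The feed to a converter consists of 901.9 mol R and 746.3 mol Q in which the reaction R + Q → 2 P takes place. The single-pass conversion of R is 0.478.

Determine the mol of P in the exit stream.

862 mol

R reacted = 0.478 × 901.9 = 431.1 mol; ν_R = −1, so ξ = 431.1/1 = 431.1 mol.
Outlet amounts (n = n₀ + ν ξ):
  R: 901.9 − 1(431.1) = 470.8
  Q: 746.3 − 1(431.1) = 315.2
  P: 0 + 2(431.1) = 862.2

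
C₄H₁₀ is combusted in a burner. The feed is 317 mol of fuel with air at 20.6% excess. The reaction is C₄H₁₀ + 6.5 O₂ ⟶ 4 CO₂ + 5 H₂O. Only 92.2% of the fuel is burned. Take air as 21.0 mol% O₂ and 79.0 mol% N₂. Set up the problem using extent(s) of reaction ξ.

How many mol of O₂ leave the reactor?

585 mol

Stoichiometric O₂ = 6.5 × 317 = 2060 mol; O₂ fed = 2060 × 1.206 = 2485 mol.
N₂ fed = 2485 × 79/21 = 9348 mol.
Fuel reacted = 0.922 × 317 → ξ = 292.3 mol.
Outlet (n = n₀ + ν ξ):
  C₄H₁₀: 317 − 1(292.3) = 24.73
  O₂: 2485 − 6.5(292.3) = 585.2
  N₂: 9348 (inert)
  CO₂: 0 + 4(292.3) = 1169
  H₂O: 0 + 5(292.3) = 1461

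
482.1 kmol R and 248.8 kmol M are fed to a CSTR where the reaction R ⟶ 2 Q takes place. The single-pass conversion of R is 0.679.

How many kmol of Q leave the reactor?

R reacted = 0.679 × 482.1 = 327.3 kmol; ν_R = −1, so ξ = 327.3/1 = 327.3 kmol.
Outlet amounts (n = n₀ + ν ξ):
  R: 482.1 − 1(327.3) = 154.8
  Q: 0 + 2(327.3) = 654.7
  M: 248.8 (inert)

655 kmol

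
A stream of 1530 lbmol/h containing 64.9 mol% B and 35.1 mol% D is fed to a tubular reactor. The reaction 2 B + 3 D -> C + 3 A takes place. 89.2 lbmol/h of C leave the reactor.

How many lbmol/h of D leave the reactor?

For C: n = n₀ + 1ξ → 89.2 = 0 + 1ξ, giving ξ = 89.2 lbmol/h.
Outlet amounts (n = n₀ + ν ξ):
  B: 993 − 2(89.2) = 814.6
  D: 537 − 3(89.2) = 269.4
  C: 0 + 1(89.2) = 89.2
  A: 0 + 3(89.2) = 267.6

269 lbmol/h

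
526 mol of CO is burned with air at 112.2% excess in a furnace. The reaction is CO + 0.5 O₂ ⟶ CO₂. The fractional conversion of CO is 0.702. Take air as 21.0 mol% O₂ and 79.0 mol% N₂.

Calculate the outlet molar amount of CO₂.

Stoichiometric O₂ = 0.5 × 526 = 263 mol; O₂ fed = 263 × 2.122 = 558.1 mol.
N₂ fed = 558.1 × 79/21 = 2099 mol.
Fuel reacted = 0.702 × 526 → ξ = 369.3 mol.
Outlet (n = n₀ + ν ξ):
  CO: 526 − 1(369.3) = 156.7
  O₂: 558.1 − 0.5(369.3) = 373.5
  N₂: 2099 (inert)
  CO₂: 0 + 1(369.3) = 369.3

369 mol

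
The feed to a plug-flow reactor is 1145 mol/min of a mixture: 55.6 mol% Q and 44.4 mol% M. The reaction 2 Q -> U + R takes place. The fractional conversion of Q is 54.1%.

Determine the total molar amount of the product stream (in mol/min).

1140 mol/min

Q reacted = 0.541 × 636.6 = 344.4 mol/min; ν_Q = −2, so ξ = 344.4/2 = 172.2 mol/min.
Outlet amounts (n = n₀ + ν ξ):
  Q: 636.6 − 2(172.2) = 292.2
  U: 0 + 1(172.2) = 172.2
  R: 0 + 1(172.2) = 172.2
  M: 508.4 (inert)
Total out = 292.2 + 172.2 + 172.2 + 508.4 = 1145 mol/min.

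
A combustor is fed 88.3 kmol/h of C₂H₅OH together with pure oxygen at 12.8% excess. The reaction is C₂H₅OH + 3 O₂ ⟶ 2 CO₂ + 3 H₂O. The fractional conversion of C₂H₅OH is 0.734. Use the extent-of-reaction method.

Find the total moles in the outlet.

Stoichiometric O₂ = 3 × 88.3 = 264.9 kmol/h; O₂ fed = 264.9 × 1.128 = 298.8 kmol/h.
Fuel reacted = 0.734 × 88.3 → ξ = 64.81 kmol/h.
Outlet (n = n₀ + ν ξ):
  C₂H₅OH: 88.3 − 1(64.81) = 23.49
  O₂: 298.8 − 3(64.81) = 104.4
  CO₂: 0 + 2(64.81) = 129.6
  H₂O: 0 + 3(64.81) = 194.4
Total out = 23.49 + 104.4 + 129.6 + 194.4 = 451.9 kmol/h.

452 kmol/h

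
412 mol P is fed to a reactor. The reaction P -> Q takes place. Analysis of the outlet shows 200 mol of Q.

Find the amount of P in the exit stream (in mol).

For Q: n = n₀ + 1ξ → 200 = 0 + 1ξ, giving ξ = 200 mol.
Outlet amounts (n = n₀ + ν ξ):
  P: 412 − 1(200) = 212
  Q: 0 + 1(200) = 200

212 mol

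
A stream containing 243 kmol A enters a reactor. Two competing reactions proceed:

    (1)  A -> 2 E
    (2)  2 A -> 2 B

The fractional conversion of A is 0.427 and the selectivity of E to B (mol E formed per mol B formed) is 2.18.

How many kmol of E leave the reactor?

Conversion of A: A consumed = 0.427 × 243 = 103.8 kmol = 1ξ₁ + 2ξ₂.
Selectivity: 2ξ₁ / (2ξ₂) = 2.18 → ξ₁ = 2.18 ξ₂.
Substitute: (1·2.18 + 2) ξ₂ = 103.8 → ξ₂ = 24.82 kmol, ξ₁ = 54.11 kmol.
Outlet amounts (n = n₀ + Σ ν·ξ):
  A: 243 − 1(54.11) − 2(24.82) = 139.2
  E: 0 + 2(54.11) = 108.2
  B: 0 + 2(24.82) = 49.65

108 kmol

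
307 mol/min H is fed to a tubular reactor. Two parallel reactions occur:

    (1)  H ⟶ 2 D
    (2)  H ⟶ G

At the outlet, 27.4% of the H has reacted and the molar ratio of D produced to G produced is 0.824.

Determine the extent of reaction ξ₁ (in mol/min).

Conversion of H: H consumed = 0.274 × 307 = 84.12 mol/min = 1ξ₁ + 1ξ₂.
Selectivity: 2ξ₁ / (1ξ₂) = 0.824 → ξ₁ = 0.412 ξ₂.
Substitute: (1·0.412 + 1) ξ₂ = 84.12 → ξ₂ = 59.57 mol/min, ξ₁ = 24.54 mol/min.
Outlet amounts (n = n₀ + Σ ν·ξ):
  H: 307 − 1(24.54) − 1(59.57) = 222.9
  D: 0 + 2(24.54) = 49.09
  G: 0 + 1(59.57) = 59.57

ξ₁ = 24.5 mol/min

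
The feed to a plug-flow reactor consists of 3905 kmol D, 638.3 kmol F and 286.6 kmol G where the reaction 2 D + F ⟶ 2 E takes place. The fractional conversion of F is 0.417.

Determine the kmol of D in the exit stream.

3370 kmol

F reacted = 0.417 × 638.3 = 266.2 kmol; ν_F = −1, so ξ = 266.2/1 = 266.2 kmol.
Outlet amounts (n = n₀ + ν ξ):
  D: 3905 − 2(266.2) = 3373
  F: 638.3 − 1(266.2) = 372.1
  E: 0 + 2(266.2) = 532.3
  G: 286.6 (inert)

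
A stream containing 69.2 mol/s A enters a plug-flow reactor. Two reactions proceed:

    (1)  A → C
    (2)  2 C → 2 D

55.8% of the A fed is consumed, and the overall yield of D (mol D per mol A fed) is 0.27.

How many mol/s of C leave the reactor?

Conversion of A: A consumed = 1ξ₁ = 0.558 × 69.2 → ξ₁ = 38.61 mol/s.
Yield of D: 2ξ₂ / 69.2 = 0.27 → ξ₂ = 9.342 mol/s.
Outlet amounts (n = n₀ + Σ ν·ξ):
  A: 69.2 − 1(38.61) = 30.59
  C: 0 + 1(38.61) − 2(9.342) = 19.93
  D: 0 + 2(9.342) = 18.68

19.9 mol/s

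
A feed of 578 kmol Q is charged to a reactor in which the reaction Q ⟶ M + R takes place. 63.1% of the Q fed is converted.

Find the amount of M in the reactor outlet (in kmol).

Q reacted = 0.631 × 578 = 364.7 kmol; ν_Q = −1, so ξ = 364.7/1 = 364.7 kmol.
Outlet amounts (n = n₀ + ν ξ):
  Q: 578 − 1(364.7) = 213.3
  M: 0 + 1(364.7) = 364.7
  R: 0 + 1(364.7) = 364.7

365 kmol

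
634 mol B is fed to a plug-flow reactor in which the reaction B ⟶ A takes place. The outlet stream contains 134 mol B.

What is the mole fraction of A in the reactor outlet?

For B: n = n₀ − 1ξ → 134 = 634 − 1ξ, giving ξ = 500 mol.
Outlet amounts (n = n₀ + ν ξ):
  B: 634 − 1(500) = 134
  A: 0 + 1(500) = 500
Total out = 634 mol; y_A = 500 / 634 = 0.7886.

0.789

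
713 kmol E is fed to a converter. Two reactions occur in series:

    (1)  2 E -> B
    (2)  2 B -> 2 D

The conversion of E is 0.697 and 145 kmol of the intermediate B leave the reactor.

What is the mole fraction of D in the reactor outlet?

Conversion of E: E consumed = 2ξ₁ = 0.697 × 713 → ξ₁ = 248.5 kmol.
B balance: n_B = 0 + 1ξ₁ − 2ξ₂ = 145 → ξ₂ = (1·248.5 − 145)/2 = 51.74 kmol.
Outlet amounts (n = n₀ + Σ ν·ξ):
  E: 713 − 2(248.5) = 216
  B: 0 + 1(248.5) − 2(51.74) = 145
  D: 0 + 2(51.74) = 103.5
Total out = 464.5 kmol; y_D = 103.5 / 464.5 = 0.2228.

0.223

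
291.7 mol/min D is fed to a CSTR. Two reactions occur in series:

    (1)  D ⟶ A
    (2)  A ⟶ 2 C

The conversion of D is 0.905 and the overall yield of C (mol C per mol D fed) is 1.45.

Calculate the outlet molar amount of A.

52.5 mol/min

Conversion of D: D consumed = 1ξ₁ = 0.905 × 291.7 → ξ₁ = 264 mol/min.
Yield of C: 2ξ₂ / 291.7 = 1.45 → ξ₂ = 211.5 mol/min.
Outlet amounts (n = n₀ + Σ ν·ξ):
  D: 291.7 − 1(264) = 27.71
  A: 0 + 1(264) − 1(211.5) = 52.51
  C: 0 + 2(211.5) = 423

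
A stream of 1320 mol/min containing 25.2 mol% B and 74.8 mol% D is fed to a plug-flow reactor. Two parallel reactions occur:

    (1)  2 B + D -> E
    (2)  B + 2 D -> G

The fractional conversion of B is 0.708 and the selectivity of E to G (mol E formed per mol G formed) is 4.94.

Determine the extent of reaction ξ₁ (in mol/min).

ξ₁ = 107 mol/min

Conversion of B: B consumed = 0.708 × 332.6 = 235.5 mol/min = 2ξ₁ + 1ξ₂.
Selectivity: 1ξ₁ / (1ξ₂) = 4.94 → ξ₁ = 4.94 ξ₂.
Substitute: (2·4.94 + 1) ξ₂ = 235.5 → ξ₂ = 21.65 mol/min, ξ₁ = 106.9 mol/min.
Outlet amounts (n = n₀ + Σ ν·ξ):
  B: 332.6 − 2(106.9) − 1(21.65) = 97.13
  D: 987.4 − 1(106.9) − 2(21.65) = 837.1
  E: 0 + 1(106.9) = 106.9
  G: 0 + 1(21.65) = 21.65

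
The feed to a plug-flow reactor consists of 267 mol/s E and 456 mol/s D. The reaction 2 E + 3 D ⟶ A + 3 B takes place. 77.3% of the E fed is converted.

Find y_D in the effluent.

E reacted = 0.773 × 267 = 206.4 mol/s; ν_E = −2, so ξ = 206.4/2 = 103.2 mol/s.
Outlet amounts (n = n₀ + ν ξ):
  E: 267 − 2(103.2) = 60.61
  D: 456 − 3(103.2) = 146.4
  A: 0 + 1(103.2) = 103.2
  B: 0 + 3(103.2) = 309.6
Total out = 619.8 mol/s; y_D = 146.4 / 619.8 = 0.2362.

0.236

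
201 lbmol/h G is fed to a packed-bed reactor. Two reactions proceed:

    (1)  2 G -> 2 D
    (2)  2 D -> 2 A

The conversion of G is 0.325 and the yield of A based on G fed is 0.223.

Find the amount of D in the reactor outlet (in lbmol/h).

20.5 lbmol/h

Conversion of G: G consumed = 2ξ₁ = 0.325 × 201 → ξ₁ = 32.66 lbmol/h.
Yield of A: 2ξ₂ / 201 = 0.223 → ξ₂ = 22.41 lbmol/h.
Outlet amounts (n = n₀ + Σ ν·ξ):
  G: 201 − 2(32.66) = 135.7
  D: 0 + 2(32.66) − 2(22.41) = 20.5
  A: 0 + 2(22.41) = 44.82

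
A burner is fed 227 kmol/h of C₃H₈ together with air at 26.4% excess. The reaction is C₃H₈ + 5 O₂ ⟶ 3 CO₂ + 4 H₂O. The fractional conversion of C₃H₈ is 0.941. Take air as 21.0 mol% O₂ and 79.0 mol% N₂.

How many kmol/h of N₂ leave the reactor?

Stoichiometric O₂ = 5 × 227 = 1135 kmol/h; O₂ fed = 1135 × 1.264 = 1435 kmol/h.
N₂ fed = 1435 × 79/21 = 5397 kmol/h.
Fuel reacted = 0.941 × 227 → ξ = 213.6 kmol/h.
Outlet (n = n₀ + ν ξ):
  C₃H₈: 227 − 1(213.6) = 13.39
  O₂: 1435 − 5(213.6) = 366.6
  N₂: 5397 (inert)
  CO₂: 0 + 3(213.6) = 640.8
  H₂O: 0 + 4(213.6) = 854.4

5400 kmol/h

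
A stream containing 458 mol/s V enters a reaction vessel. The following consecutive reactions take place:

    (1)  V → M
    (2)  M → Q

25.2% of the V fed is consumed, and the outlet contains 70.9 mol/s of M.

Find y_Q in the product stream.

Conversion of V: V consumed = 1ξ₁ = 0.252 × 458 → ξ₁ = 115.4 mol/s.
M balance: n_M = 0 + 1ξ₁ − 1ξ₂ = 70.9 → ξ₂ = (1·115.4 − 70.9)/1 = 44.52 mol/s.
Outlet amounts (n = n₀ + Σ ν·ξ):
  V: 458 − 1(115.4) = 342.6
  M: 0 + 1(115.4) − 1(44.52) = 70.9
  Q: 0 + 1(44.52) = 44.52
Total out = 458 mol/s; y_Q = 44.52 / 458 = 0.0972.

0.0972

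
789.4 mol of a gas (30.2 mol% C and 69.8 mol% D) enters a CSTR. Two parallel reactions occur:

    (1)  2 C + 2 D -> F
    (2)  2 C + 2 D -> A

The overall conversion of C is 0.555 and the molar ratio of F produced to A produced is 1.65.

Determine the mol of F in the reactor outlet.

41.2 mol

Conversion of C: C consumed = 0.555 × 238.4 = 132.3 mol = 2ξ₁ + 2ξ₂.
Selectivity: 1ξ₁ / (1ξ₂) = 1.65 → ξ₁ = 1.65 ξ₂.
Substitute: (2·1.65 + 2) ξ₂ = 132.3 → ξ₂ = 24.96 mol, ξ₁ = 41.19 mol.
Outlet amounts (n = n₀ + Σ ν·ξ):
  C: 238.4 − 2(41.19) − 2(24.96) = 106.1
  D: 551 − 2(41.19) − 2(24.96) = 418.7
  F: 0 + 1(41.19) = 41.19
  A: 0 + 1(24.96) = 24.96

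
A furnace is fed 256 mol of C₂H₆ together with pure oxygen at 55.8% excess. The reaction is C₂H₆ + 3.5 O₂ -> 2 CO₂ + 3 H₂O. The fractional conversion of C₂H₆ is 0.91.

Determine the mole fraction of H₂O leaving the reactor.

0.395

Stoichiometric O₂ = 3.5 × 256 = 896 mol; O₂ fed = 896 × 1.558 = 1396 mol.
Fuel reacted = 0.91 × 256 → ξ = 233 mol.
Outlet (n = n₀ + ν ξ):
  C₂H₆: 256 − 1(233) = 23.04
  O₂: 1396 − 3.5(233) = 580.6
  CO₂: 0 + 2(233) = 465.9
  H₂O: 0 + 3(233) = 698.9
Total out = 1768 mol; y_H₂O = 698.9 / 1768 = 0.3952.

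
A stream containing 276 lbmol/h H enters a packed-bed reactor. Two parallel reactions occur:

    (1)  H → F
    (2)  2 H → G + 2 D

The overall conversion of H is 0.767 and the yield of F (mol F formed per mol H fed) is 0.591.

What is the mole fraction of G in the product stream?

Yield of F: 1ξ₁ / 276 = 0.591 → ξ₁ = 163.1 lbmol/h.
Conversion of H: 1ξ₁ + 2ξ₂ = 0.767 × 276 = 211.7 → ξ₂ = 24.29 lbmol/h.
Outlet amounts (n = n₀ + Σ ν·ξ):
  H: 276 − 1(163.1) − 2(24.29) = 64.31
  F: 0 + 1(163.1) = 163.1
  G: 0 + 1(24.29) = 24.29
  D: 0 + 2(24.29) = 48.58
Total out = 300.3 lbmol/h; y_G = 24.29 / 300.3 = 0.08088.

0.0809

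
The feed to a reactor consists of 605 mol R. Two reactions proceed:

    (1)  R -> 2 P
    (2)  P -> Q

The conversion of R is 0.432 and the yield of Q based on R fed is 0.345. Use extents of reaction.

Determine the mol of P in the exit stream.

314 mol

Conversion of R: R consumed = 1ξ₁ = 0.432 × 605 → ξ₁ = 261.4 mol.
Yield of Q: 1ξ₂ / 605 = 0.345 → ξ₂ = 208.7 mol.
Outlet amounts (n = n₀ + Σ ν·ξ):
  R: 605 − 1(261.4) = 343.6
  P: 0 + 2(261.4) − 1(208.7) = 314
  Q: 0 + 1(208.7) = 208.7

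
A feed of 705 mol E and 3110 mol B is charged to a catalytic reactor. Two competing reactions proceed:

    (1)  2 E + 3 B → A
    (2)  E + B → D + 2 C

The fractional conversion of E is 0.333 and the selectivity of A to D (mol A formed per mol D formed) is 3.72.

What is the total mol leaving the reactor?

Conversion of E: E consumed = 0.333 × 705 = 234.8 mol = 2ξ₁ + 1ξ₂.
Selectivity: 1ξ₁ / (1ξ₂) = 3.72 → ξ₁ = 3.72 ξ₂.
Substitute: (2·3.72 + 1) ξ₂ = 234.8 → ξ₂ = 27.82 mol, ξ₁ = 103.5 mol.
Outlet amounts (n = n₀ + Σ ν·ξ):
  E: 705 − 2(103.5) − 1(27.82) = 470.2
  B: 3110 − 3(103.5) − 1(27.82) = 2772
  A: 0 + 1(103.5) = 103.5
  D: 0 + 1(27.82) = 27.82
  C: 0 + 2(27.82) = 55.63
Total out = 470.2 + 2772 + 103.5 + 27.82 + 55.63 = 3429 mol.

3430 mol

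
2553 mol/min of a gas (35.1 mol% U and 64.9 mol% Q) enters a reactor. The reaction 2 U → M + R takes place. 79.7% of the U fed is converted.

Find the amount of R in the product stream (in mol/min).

357 mol/min

U reacted = 0.797 × 896.1 = 714.2 mol/min; ν_U = −2, so ξ = 714.2/2 = 357.1 mol/min.
Outlet amounts (n = n₀ + ν ξ):
  U: 896.1 − 2(357.1) = 181.9
  M: 0 + 1(357.1) = 357.1
  R: 0 + 1(357.1) = 357.1
  Q: 1657 (inert)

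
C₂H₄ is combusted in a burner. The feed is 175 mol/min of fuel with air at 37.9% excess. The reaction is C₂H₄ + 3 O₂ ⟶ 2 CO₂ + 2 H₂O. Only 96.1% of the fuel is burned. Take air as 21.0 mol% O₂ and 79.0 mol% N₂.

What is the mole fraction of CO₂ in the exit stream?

Stoichiometric O₂ = 3 × 175 = 525 mol/min; O₂ fed = 525 × 1.379 = 724 mol/min.
N₂ fed = 724 × 79/21 = 2724 mol/min.
Fuel reacted = 0.961 × 175 → ξ = 168.2 mol/min.
Outlet (n = n₀ + ν ξ):
  C₂H₄: 175 − 1(168.2) = 6.825
  O₂: 724 − 3(168.2) = 219.5
  N₂: 2724 (inert)
  CO₂: 0 + 2(168.2) = 336.3
  H₂O: 0 + 2(168.2) = 336.3
Total out = 3622 mol/min; y_CO₂ = 336.3 / 3622 = 0.09285.

0.0929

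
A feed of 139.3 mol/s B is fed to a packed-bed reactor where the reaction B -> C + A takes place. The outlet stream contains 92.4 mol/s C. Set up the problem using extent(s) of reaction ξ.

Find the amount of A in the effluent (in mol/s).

For C: n = n₀ + 1ξ → 92.4 = 0 + 1ξ, giving ξ = 92.4 mol/s.
Outlet amounts (n = n₀ + ν ξ):
  B: 139.3 − 1(92.4) = 46.9
  C: 0 + 1(92.4) = 92.4
  A: 0 + 1(92.4) = 92.4

92.4 mol/s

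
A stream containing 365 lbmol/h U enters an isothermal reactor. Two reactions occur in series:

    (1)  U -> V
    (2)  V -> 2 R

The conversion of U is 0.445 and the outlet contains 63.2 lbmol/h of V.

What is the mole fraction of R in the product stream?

Conversion of U: U consumed = 1ξ₁ = 0.445 × 365 → ξ₁ = 162.4 lbmol/h.
V balance: n_V = 0 + 1ξ₁ − 1ξ₂ = 63.2 → ξ₂ = (1·162.4 − 63.2)/1 = 99.23 lbmol/h.
Outlet amounts (n = n₀ + Σ ν·ξ):
  U: 365 − 1(162.4) = 202.6
  V: 0 + 1(162.4) − 1(99.23) = 63.2
  R: 0 + 2(99.23) = 198.5
Total out = 464.2 lbmol/h; y_R = 198.5 / 464.2 = 0.4275.

0.427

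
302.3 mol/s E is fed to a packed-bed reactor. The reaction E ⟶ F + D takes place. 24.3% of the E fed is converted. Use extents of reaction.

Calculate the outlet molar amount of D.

73.5 mol/s

E reacted = 0.243 × 302.3 = 73.46 mol/s; ν_E = −1, so ξ = 73.46/1 = 73.46 mol/s.
Outlet amounts (n = n₀ + ν ξ):
  E: 302.3 − 1(73.46) = 228.8
  F: 0 + 1(73.46) = 73.46
  D: 0 + 1(73.46) = 73.46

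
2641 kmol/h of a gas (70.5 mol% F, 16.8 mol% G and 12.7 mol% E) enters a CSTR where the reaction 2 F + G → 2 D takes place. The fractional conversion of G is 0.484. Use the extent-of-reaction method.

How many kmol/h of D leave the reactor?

429 kmol/h

G reacted = 0.484 × 443.7 = 214.7 kmol/h; ν_G = −1, so ξ = 214.7/1 = 214.7 kmol/h.
Outlet amounts (n = n₀ + ν ξ):
  F: 1862 − 2(214.7) = 1432
  G: 443.7 − 1(214.7) = 228.9
  D: 0 + 2(214.7) = 429.5
  E: 335.4 (inert)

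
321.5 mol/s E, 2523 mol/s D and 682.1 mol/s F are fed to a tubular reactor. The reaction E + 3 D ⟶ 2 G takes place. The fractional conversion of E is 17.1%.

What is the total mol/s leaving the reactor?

3420 mol/s

E reacted = 0.171 × 321.5 = 54.98 mol/s; ν_E = −1, so ξ = 54.98/1 = 54.98 mol/s.
Outlet amounts (n = n₀ + ν ξ):
  E: 321.5 − 1(54.98) = 266.5
  D: 2523 − 3(54.98) = 2358
  G: 0 + 2(54.98) = 110
  F: 682.1 (inert)
Total out = 266.5 + 2358 + 110 + 682.1 = 3417 mol/s.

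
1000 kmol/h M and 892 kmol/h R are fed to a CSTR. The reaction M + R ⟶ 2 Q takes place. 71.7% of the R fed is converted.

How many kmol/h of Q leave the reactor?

R reacted = 0.717 × 892 = 639.6 kmol/h; ν_R = −1, so ξ = 639.6/1 = 639.6 kmol/h.
Outlet amounts (n = n₀ + ν ξ):
  M: 1000 − 1(639.6) = 360.4
  R: 892 − 1(639.6) = 252.4
  Q: 0 + 2(639.6) = 1279

1280 kmol/h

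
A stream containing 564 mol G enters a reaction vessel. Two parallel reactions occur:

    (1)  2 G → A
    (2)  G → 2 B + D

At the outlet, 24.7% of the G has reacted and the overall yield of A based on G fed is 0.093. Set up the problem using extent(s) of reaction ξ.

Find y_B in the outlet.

Yield of A: 1ξ₁ / 564 = 0.093 → ξ₁ = 52.45 mol.
Conversion of G: 2ξ₁ + 1ξ₂ = 0.247 × 564 = 139.3 → ξ₂ = 34.4 mol.
Outlet amounts (n = n₀ + Σ ν·ξ):
  G: 564 − 2(52.45) − 1(34.4) = 424.7
  A: 0 + 1(52.45) = 52.45
  B: 0 + 2(34.4) = 68.81
  D: 0 + 1(34.4) = 34.4
Total out = 580.4 mol; y_B = 68.81 / 580.4 = 0.1186.

0.119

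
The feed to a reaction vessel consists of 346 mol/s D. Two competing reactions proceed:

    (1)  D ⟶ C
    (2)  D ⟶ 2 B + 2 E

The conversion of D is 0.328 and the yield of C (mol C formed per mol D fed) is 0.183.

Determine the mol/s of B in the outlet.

Yield of C: 1ξ₁ / 346 = 0.183 → ξ₁ = 63.32 mol/s.
Conversion of D: 1ξ₁ + 1ξ₂ = 0.328 × 346 = 113.5 → ξ₂ = 50.17 mol/s.
Outlet amounts (n = n₀ + Σ ν·ξ):
  D: 346 − 1(63.32) − 1(50.17) = 232.5
  C: 0 + 1(63.32) = 63.32
  B: 0 + 2(50.17) = 100.3
  E: 0 + 2(50.17) = 100.3

100 mol/s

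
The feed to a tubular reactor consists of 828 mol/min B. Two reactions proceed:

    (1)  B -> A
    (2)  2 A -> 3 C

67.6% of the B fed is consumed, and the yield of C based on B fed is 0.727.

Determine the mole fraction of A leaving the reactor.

0.154

Conversion of B: B consumed = 1ξ₁ = 0.676 × 828 → ξ₁ = 559.7 mol/min.
Yield of C: 3ξ₂ / 828 = 0.727 → ξ₂ = 200.7 mol/min.
Outlet amounts (n = n₀ + Σ ν·ξ):
  B: 828 − 1(559.7) = 268.3
  A: 0 + 1(559.7) − 2(200.7) = 158.4
  C: 0 + 3(200.7) = 602
Total out = 1029 mol/min; y_A = 158.4 / 1029 = 0.154.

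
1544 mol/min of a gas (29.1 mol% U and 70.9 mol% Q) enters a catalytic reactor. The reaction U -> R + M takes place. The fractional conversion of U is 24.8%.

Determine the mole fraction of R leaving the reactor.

U reacted = 0.248 × 449.3 = 111.4 mol/min; ν_U = −1, so ξ = 111.4/1 = 111.4 mol/min.
Outlet amounts (n = n₀ + ν ξ):
  U: 449.3 − 1(111.4) = 337.9
  R: 0 + 1(111.4) = 111.4
  M: 0 + 1(111.4) = 111.4
  Q: 1095 (inert)
Total out = 1655 mol/min; y_R = 111.4 / 1655 = 0.06731.

0.0673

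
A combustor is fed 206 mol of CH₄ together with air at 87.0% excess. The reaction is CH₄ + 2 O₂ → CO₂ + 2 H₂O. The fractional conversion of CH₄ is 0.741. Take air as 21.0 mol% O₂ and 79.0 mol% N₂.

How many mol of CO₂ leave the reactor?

153 mol

Stoichiometric O₂ = 2 × 206 = 412 mol; O₂ fed = 412 × 1.870 = 770.4 mol.
N₂ fed = 770.4 × 79/21 = 2898 mol.
Fuel reacted = 0.741 × 206 → ξ = 152.6 mol.
Outlet (n = n₀ + ν ξ):
  CH₄: 206 − 1(152.6) = 53.35
  O₂: 770.4 − 2(152.6) = 465.1
  N₂: 2898 (inert)
  CO₂: 0 + 1(152.6) = 152.6
  H₂O: 0 + 2(152.6) = 305.3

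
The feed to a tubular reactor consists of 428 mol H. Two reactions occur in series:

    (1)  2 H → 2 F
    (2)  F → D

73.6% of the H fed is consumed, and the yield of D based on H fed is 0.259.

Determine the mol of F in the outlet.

204 mol

Conversion of H: H consumed = 2ξ₁ = 0.736 × 428 → ξ₁ = 157.5 mol.
Yield of D: 1ξ₂ / 428 = 0.259 → ξ₂ = 110.9 mol.
Outlet amounts (n = n₀ + Σ ν·ξ):
  H: 428 − 2(157.5) = 113
  F: 0 + 2(157.5) − 1(110.9) = 204.2
  D: 0 + 1(110.9) = 110.9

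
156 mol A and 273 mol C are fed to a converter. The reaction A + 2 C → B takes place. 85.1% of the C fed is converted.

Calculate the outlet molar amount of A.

39.8 mol

C reacted = 0.851 × 273 = 232.3 mol; ν_C = −2, so ξ = 232.3/2 = 116.2 mol.
Outlet amounts (n = n₀ + ν ξ):
  A: 156 − 1(116.2) = 39.84
  C: 273 − 2(116.2) = 40.68
  B: 0 + 1(116.2) = 116.2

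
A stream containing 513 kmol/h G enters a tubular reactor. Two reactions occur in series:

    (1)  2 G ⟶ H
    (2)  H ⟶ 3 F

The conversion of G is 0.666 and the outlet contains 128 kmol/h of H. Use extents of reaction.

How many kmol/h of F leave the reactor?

128 kmol/h

Conversion of G: G consumed = 2ξ₁ = 0.666 × 513 → ξ₁ = 170.8 kmol/h.
H balance: n_H = 0 + 1ξ₁ − 1ξ₂ = 128 → ξ₂ = (1·170.8 − 128)/1 = 42.83 kmol/h.
Outlet amounts (n = n₀ + Σ ν·ξ):
  G: 513 − 2(170.8) = 171.3
  H: 0 + 1(170.8) − 1(42.83) = 128
  F: 0 + 3(42.83) = 128.5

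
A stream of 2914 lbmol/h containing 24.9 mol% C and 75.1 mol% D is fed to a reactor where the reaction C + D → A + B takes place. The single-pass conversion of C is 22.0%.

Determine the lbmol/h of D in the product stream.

C reacted = 0.22 × 725.6 = 159.6 lbmol/h; ν_C = −1, so ξ = 159.6/1 = 159.6 lbmol/h.
Outlet amounts (n = n₀ + ν ξ):
  C: 725.6 − 1(159.6) = 566
  D: 2188 − 1(159.6) = 2029
  A: 0 + 1(159.6) = 159.6
  B: 0 + 1(159.6) = 159.6

2030 lbmol/h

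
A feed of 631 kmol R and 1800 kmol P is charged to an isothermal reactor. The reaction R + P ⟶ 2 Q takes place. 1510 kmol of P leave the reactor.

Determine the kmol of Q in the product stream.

580 kmol

For P: n = n₀ − 1ξ → 1510 = 1800 − 1ξ, giving ξ = 290 kmol.
Outlet amounts (n = n₀ + ν ξ):
  R: 631 − 1(290) = 341
  P: 1800 − 1(290) = 1510
  Q: 0 + 2(290) = 580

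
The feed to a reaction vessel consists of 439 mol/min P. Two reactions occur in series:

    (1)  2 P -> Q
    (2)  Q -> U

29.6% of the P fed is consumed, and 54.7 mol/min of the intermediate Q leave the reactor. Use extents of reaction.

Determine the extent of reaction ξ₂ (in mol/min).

Conversion of P: P consumed = 2ξ₁ = 0.296 × 439 → ξ₁ = 64.97 mol/min.
Q balance: n_Q = 0 + 1ξ₁ − 1ξ₂ = 54.7 → ξ₂ = (1·64.97 − 54.7)/1 = 10.27 mol/min.
Outlet amounts (n = n₀ + Σ ν·ξ):
  P: 439 − 2(64.97) = 309.1
  Q: 0 + 1(64.97) − 1(10.27) = 54.7
  U: 0 + 1(10.27) = 10.27

ξ₂ = 10.3 mol/min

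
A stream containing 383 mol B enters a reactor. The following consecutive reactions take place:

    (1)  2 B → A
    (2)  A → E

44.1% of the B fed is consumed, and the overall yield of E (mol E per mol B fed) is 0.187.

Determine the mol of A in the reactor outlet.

12.8 mol

Conversion of B: B consumed = 2ξ₁ = 0.441 × 383 → ξ₁ = 84.45 mol.
Yield of E: 1ξ₂ / 383 = 0.187 → ξ₂ = 71.62 mol.
Outlet amounts (n = n₀ + Σ ν·ξ):
  B: 383 − 2(84.45) = 214.1
  A: 0 + 1(84.45) − 1(71.62) = 12.83
  E: 0 + 1(71.62) = 71.62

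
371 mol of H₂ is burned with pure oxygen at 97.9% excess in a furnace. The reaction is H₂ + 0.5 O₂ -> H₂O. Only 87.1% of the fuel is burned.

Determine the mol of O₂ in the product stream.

206 mol

Stoichiometric O₂ = 0.5 × 371 = 185.5 mol; O₂ fed = 185.5 × 1.979 = 367.1 mol.
Fuel reacted = 0.871 × 371 → ξ = 323.1 mol.
Outlet (n = n₀ + ν ξ):
  H₂: 371 − 1(323.1) = 47.86
  O₂: 367.1 − 0.5(323.1) = 205.5
  H₂O: 0 + 1(323.1) = 323.1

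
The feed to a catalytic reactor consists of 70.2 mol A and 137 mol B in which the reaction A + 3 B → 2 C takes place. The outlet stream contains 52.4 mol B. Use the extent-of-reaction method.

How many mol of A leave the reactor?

42 mol

For B: n = n₀ − 3ξ → 52.4 = 137 − 3ξ, giving ξ = 28.2 mol.
Outlet amounts (n = n₀ + ν ξ):
  A: 70.2 − 1(28.2) = 42
  B: 137 − 3(28.2) = 52.4
  C: 0 + 2(28.2) = 56.4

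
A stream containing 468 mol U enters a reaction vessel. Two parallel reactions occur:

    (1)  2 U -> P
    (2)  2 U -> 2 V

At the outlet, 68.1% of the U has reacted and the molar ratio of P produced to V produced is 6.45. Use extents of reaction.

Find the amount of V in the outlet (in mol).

Conversion of U: U consumed = 0.681 × 468 = 318.7 mol = 2ξ₁ + 2ξ₂.
Selectivity: 1ξ₁ / (2ξ₂) = 6.45 → ξ₁ = 12.9 ξ₂.
Substitute: (2·12.9 + 2) ξ₂ = 318.7 → ξ₂ = 11.46 mol, ξ₁ = 147.9 mol.
Outlet amounts (n = n₀ + Σ ν·ξ):
  U: 468 − 2(147.9) − 2(11.46) = 149.3
  P: 0 + 1(147.9) = 147.9
  V: 0 + 2(11.46) = 22.93

22.9 mol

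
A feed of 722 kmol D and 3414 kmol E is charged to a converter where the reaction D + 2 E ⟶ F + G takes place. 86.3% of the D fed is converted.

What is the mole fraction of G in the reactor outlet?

0.177

D reacted = 0.863 × 722 = 623.1 kmol; ν_D = −1, so ξ = 623.1/1 = 623.1 kmol.
Outlet amounts (n = n₀ + ν ξ):
  D: 722 − 1(623.1) = 98.91
  E: 3414 − 2(623.1) = 2168
  F: 0 + 1(623.1) = 623.1
  G: 0 + 1(623.1) = 623.1
Total out = 3513 kmol; y_G = 623.1 / 3513 = 0.1774.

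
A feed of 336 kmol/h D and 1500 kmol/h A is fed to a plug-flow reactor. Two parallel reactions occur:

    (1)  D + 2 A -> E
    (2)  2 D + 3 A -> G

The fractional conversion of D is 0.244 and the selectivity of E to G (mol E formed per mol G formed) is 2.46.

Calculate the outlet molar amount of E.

45.2 kmol/h

Conversion of D: D consumed = 0.244 × 336 = 81.98 kmol/h = 1ξ₁ + 2ξ₂.
Selectivity: 1ξ₁ / (1ξ₂) = 2.46 → ξ₁ = 2.46 ξ₂.
Substitute: (1·2.46 + 2) ξ₂ = 81.98 → ξ₂ = 18.38 kmol/h, ξ₁ = 45.22 kmol/h.
Outlet amounts (n = n₀ + Σ ν·ξ):
  D: 336 − 1(45.22) − 2(18.38) = 254
  A: 1500 − 2(45.22) − 3(18.38) = 1354
  E: 0 + 1(45.22) = 45.22
  G: 0 + 1(18.38) = 18.38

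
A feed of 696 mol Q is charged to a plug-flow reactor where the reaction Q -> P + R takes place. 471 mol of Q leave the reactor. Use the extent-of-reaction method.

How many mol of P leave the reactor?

For Q: n = n₀ − 1ξ → 471 = 696 − 1ξ, giving ξ = 225 mol.
Outlet amounts (n = n₀ + ν ξ):
  Q: 696 − 1(225) = 471
  P: 0 + 1(225) = 225
  R: 0 + 1(225) = 225

225 mol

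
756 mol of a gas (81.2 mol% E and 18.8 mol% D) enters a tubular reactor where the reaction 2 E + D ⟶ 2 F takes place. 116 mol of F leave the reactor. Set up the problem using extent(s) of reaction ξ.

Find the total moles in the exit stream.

698 mol

For F: n = n₀ + 2ξ → 116 = 0 + 2ξ, giving ξ = 58 mol.
Outlet amounts (n = n₀ + ν ξ):
  E: 613.9 − 2(58) = 497.9
  D: 142.1 − 1(58) = 84.13
  F: 0 + 2(58) = 116
Total out = 497.9 + 84.13 + 116 = 698 mol.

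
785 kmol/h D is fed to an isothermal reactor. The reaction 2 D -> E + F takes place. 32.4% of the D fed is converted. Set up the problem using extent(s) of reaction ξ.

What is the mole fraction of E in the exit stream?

D reacted = 0.324 × 785 = 254.3 kmol/h; ν_D = −2, so ξ = 254.3/2 = 127.2 kmol/h.
Outlet amounts (n = n₀ + ν ξ):
  D: 785 − 2(127.2) = 530.7
  E: 0 + 1(127.2) = 127.2
  F: 0 + 1(127.2) = 127.2
Total out = 785 kmol/h; y_E = 127.2 / 785 = 0.162.

0.162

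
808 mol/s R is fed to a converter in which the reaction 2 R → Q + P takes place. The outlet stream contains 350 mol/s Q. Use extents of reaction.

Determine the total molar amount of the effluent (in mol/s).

808 mol/s

For Q: n = n₀ + 1ξ → 350 = 0 + 1ξ, giving ξ = 350 mol/s.
Outlet amounts (n = n₀ + ν ξ):
  R: 808 − 2(350) = 108
  Q: 0 + 1(350) = 350
  P: 0 + 1(350) = 350
Total out = 108 + 350 + 350 = 808 mol/s.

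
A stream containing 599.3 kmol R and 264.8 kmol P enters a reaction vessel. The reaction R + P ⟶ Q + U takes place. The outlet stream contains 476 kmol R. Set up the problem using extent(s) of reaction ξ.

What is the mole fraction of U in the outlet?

For R: n = n₀ − 1ξ → 476 = 599.3 − 1ξ, giving ξ = 123.3 kmol.
Outlet amounts (n = n₀ + ν ξ):
  R: 599.3 − 1(123.3) = 476
  P: 264.8 − 1(123.3) = 141.5
  Q: 0 + 1(123.3) = 123.3
  U: 0 + 1(123.3) = 123.3
Total out = 864.1 kmol; y_U = 123.3 / 864.1 = 0.1427.

0.143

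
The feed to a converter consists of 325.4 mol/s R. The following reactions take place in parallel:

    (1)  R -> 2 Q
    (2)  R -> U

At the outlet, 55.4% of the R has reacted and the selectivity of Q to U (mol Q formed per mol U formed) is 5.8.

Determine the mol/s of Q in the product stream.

268 mol/s

Conversion of R: R consumed = 0.554 × 325.4 = 180.3 mol/s = 1ξ₁ + 1ξ₂.
Selectivity: 2ξ₁ / (1ξ₂) = 5.8 → ξ₁ = 2.9 ξ₂.
Substitute: (1·2.9 + 1) ξ₂ = 180.3 → ξ₂ = 46.22 mol/s, ξ₁ = 134 mol/s.
Outlet amounts (n = n₀ + Σ ν·ξ):
  R: 325.4 − 1(134) − 1(46.22) = 145.1
  Q: 0 + 2(134) = 268.1
  U: 0 + 1(46.22) = 46.22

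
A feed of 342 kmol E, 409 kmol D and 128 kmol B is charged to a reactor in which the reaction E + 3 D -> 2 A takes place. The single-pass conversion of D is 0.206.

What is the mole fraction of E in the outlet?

D reacted = 0.206 × 409 = 84.25 kmol; ν_D = −3, so ξ = 84.25/3 = 28.08 kmol.
Outlet amounts (n = n₀ + ν ξ):
  E: 342 − 1(28.08) = 313.9
  D: 409 − 3(28.08) = 324.7
  A: 0 + 2(28.08) = 56.17
  B: 128 (inert)
Total out = 822.8 kmol; y_E = 313.9 / 822.8 = 0.3815.

0.382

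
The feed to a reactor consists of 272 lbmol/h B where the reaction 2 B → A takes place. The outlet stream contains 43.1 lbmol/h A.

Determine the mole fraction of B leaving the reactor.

0.812

For A: n = n₀ + 1ξ → 43.1 = 0 + 1ξ, giving ξ = 43.1 lbmol/h.
Outlet amounts (n = n₀ + ν ξ):
  B: 272 − 2(43.1) = 185.8
  A: 0 + 1(43.1) = 43.1
Total out = 228.9 lbmol/h; y_B = 185.8 / 228.9 = 0.8117.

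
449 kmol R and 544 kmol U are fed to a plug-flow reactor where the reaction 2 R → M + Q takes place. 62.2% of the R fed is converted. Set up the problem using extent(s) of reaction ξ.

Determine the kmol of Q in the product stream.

R reacted = 0.622 × 449 = 279.3 kmol; ν_R = −2, so ξ = 279.3/2 = 139.6 kmol.
Outlet amounts (n = n₀ + ν ξ):
  R: 449 − 2(139.6) = 169.7
  M: 0 + 1(139.6) = 139.6
  Q: 0 + 1(139.6) = 139.6
  U: 544 (inert)

140 kmol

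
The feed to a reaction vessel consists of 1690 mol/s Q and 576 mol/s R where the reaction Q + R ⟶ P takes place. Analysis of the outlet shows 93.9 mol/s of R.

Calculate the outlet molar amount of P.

For R: n = n₀ − 1ξ → 93.9 = 576 − 1ξ, giving ξ = 482.1 mol/s.
Outlet amounts (n = n₀ + ν ξ):
  Q: 1690 − 1(482.1) = 1208
  R: 576 − 1(482.1) = 93.9
  P: 0 + 1(482.1) = 482.1

482 mol/s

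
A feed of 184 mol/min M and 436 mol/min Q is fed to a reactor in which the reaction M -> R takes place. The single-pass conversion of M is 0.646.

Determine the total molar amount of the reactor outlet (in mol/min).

620 mol/min

M reacted = 0.646 × 184 = 118.9 mol/min; ν_M = −1, so ξ = 118.9/1 = 118.9 mol/min.
Outlet amounts (n = n₀ + ν ξ):
  M: 184 − 1(118.9) = 65.14
  R: 0 + 1(118.9) = 118.9
  Q: 436 (inert)
Total out = 65.14 + 118.9 + 436 = 620 mol/min.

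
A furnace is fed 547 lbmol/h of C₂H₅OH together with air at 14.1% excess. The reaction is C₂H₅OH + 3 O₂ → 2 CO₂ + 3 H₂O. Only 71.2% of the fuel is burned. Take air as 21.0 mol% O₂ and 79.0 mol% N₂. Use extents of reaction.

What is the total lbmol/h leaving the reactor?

Stoichiometric O₂ = 3 × 547 = 1641 lbmol/h; O₂ fed = 1641 × 1.141 = 1872 lbmol/h.
N₂ fed = 1872 × 79/21 = 7044 lbmol/h.
Fuel reacted = 0.712 × 547 → ξ = 389.5 lbmol/h.
Outlet (n = n₀ + ν ξ):
  C₂H₅OH: 547 − 1(389.5) = 157.5
  O₂: 1872 − 3(389.5) = 704
  N₂: 7044 (inert)
  CO₂: 0 + 2(389.5) = 778.9
  H₂O: 0 + 3(389.5) = 1168
Total out = 157.5 + 704 + 7044 + 778.9 + 1168 = 9853 lbmol/h.

9850 lbmol/h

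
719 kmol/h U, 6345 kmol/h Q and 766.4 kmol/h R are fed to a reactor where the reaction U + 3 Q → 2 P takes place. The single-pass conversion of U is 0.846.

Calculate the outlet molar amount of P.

U reacted = 0.846 × 719 = 608.3 kmol/h; ν_U = −1, so ξ = 608.3/1 = 608.3 kmol/h.
Outlet amounts (n = n₀ + ν ξ):
  U: 719 − 1(608.3) = 110.7
  Q: 6345 − 3(608.3) = 4520
  P: 0 + 2(608.3) = 1217
  R: 766.4 (inert)

1220 kmol/h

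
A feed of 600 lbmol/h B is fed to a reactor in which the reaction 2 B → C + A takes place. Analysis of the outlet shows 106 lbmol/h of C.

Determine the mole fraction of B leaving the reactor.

For C: n = n₀ + 1ξ → 106 = 0 + 1ξ, giving ξ = 106 lbmol/h.
Outlet amounts (n = n₀ + ν ξ):
  B: 600 − 2(106) = 388
  C: 0 + 1(106) = 106
  A: 0 + 1(106) = 106
Total out = 600 lbmol/h; y_B = 388 / 600 = 0.6467.

0.647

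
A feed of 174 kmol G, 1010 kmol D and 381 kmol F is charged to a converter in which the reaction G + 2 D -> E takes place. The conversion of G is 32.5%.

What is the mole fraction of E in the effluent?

0.0389

G reacted = 0.325 × 174 = 56.55 kmol; ν_G = −1, so ξ = 56.55/1 = 56.55 kmol.
Outlet amounts (n = n₀ + ν ξ):
  G: 174 − 1(56.55) = 117.4
  D: 1010 − 2(56.55) = 896.9
  E: 0 + 1(56.55) = 56.55
  F: 381 (inert)
Total out = 1452 kmol; y_E = 56.55 / 1452 = 0.03895.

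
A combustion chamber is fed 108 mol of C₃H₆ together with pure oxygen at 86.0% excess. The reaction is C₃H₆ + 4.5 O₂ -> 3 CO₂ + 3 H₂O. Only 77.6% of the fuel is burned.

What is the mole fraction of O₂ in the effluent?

0.5

Stoichiometric O₂ = 4.5 × 108 = 486 mol; O₂ fed = 486 × 1.860 = 904 mol.
Fuel reacted = 0.776 × 108 → ξ = 83.81 mol.
Outlet (n = n₀ + ν ξ):
  C₃H₆: 108 − 1(83.81) = 24.19
  O₂: 904 − 4.5(83.81) = 526.8
  CO₂: 0 + 3(83.81) = 251.4
  H₂O: 0 + 3(83.81) = 251.4
Total out = 1054 mol; y_O₂ = 526.8 / 1054 = 0.4999.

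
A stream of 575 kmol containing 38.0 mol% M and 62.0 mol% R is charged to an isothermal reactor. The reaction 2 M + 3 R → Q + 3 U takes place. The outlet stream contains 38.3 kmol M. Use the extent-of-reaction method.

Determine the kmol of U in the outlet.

270 kmol

For M: n = n₀ − 2ξ → 38.3 = 218.5 − 2ξ, giving ξ = 90.1 kmol.
Outlet amounts (n = n₀ + ν ξ):
  M: 218.5 − 2(90.1) = 38.3
  R: 356.5 − 3(90.1) = 86.2
  Q: 0 + 1(90.1) = 90.1
  U: 0 + 3(90.1) = 270.3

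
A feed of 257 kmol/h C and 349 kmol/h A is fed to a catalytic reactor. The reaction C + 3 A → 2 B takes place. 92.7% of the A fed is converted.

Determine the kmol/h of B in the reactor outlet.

216 kmol/h

A reacted = 0.927 × 349 = 323.5 kmol/h; ν_A = −3, so ξ = 323.5/3 = 107.8 kmol/h.
Outlet amounts (n = n₀ + ν ξ):
  C: 257 − 1(107.8) = 149.2
  A: 349 − 3(107.8) = 25.48
  B: 0 + 2(107.8) = 215.7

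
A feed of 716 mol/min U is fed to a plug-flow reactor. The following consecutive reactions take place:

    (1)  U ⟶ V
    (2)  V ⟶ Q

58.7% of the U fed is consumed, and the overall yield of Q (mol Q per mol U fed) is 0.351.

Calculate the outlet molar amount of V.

Conversion of U: U consumed = 1ξ₁ = 0.587 × 716 → ξ₁ = 420.3 mol/min.
Yield of Q: 1ξ₂ / 716 = 0.351 → ξ₂ = 251.3 mol/min.
Outlet amounts (n = n₀ + Σ ν·ξ):
  U: 716 − 1(420.3) = 295.7
  V: 0 + 1(420.3) − 1(251.3) = 169
  Q: 0 + 1(251.3) = 251.3

169 mol/min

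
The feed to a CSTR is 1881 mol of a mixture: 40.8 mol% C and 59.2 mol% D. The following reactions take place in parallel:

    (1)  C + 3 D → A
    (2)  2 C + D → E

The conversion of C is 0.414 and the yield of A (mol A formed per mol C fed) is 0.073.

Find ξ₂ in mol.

Yield of A: 1ξ₁ / 767.4 = 0.073 → ξ₁ = 56.02 mol.
Conversion of C: 1ξ₁ + 2ξ₂ = 0.414 × 767.4 = 317.7 → ξ₂ = 130.8 mol.
Outlet amounts (n = n₀ + Σ ν·ξ):
  C: 767.4 − 1(56.02) − 2(130.8) = 449.7
  D: 1114 − 3(56.02) − 1(130.8) = 814.6
  A: 0 + 1(56.02) = 56.02
  E: 0 + 1(130.8) = 130.8

ξ₂ = 131 mol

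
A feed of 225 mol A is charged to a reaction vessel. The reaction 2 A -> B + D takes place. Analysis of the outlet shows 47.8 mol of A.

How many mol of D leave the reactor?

For A: n = n₀ − 2ξ → 47.8 = 225 − 2ξ, giving ξ = 88.6 mol.
Outlet amounts (n = n₀ + ν ξ):
  A: 225 − 2(88.6) = 47.8
  B: 0 + 1(88.6) = 88.6
  D: 0 + 1(88.6) = 88.6

88.6 mol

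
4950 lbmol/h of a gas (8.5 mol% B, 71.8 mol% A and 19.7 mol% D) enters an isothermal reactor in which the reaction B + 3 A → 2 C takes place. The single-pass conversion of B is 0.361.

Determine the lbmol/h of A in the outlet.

B reacted = 0.361 × 420.8 = 151.9 lbmol/h; ν_B = −1, so ξ = 151.9/1 = 151.9 lbmol/h.
Outlet amounts (n = n₀ + ν ξ):
  B: 420.8 − 1(151.9) = 268.9
  A: 3554 − 3(151.9) = 3098
  C: 0 + 2(151.9) = 303.8
  D: 975.1 (inert)

3100 lbmol/h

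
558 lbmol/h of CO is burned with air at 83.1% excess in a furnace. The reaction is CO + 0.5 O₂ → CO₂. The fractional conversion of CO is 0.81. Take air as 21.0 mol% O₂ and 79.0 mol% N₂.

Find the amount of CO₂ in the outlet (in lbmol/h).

Stoichiometric O₂ = 0.5 × 558 = 279 lbmol/h; O₂ fed = 279 × 1.831 = 510.8 lbmol/h.
N₂ fed = 510.8 × 79/21 = 1922 lbmol/h.
Fuel reacted = 0.81 × 558 → ξ = 452 lbmol/h.
Outlet (n = n₀ + ν ξ):
  CO: 558 − 1(452) = 106
  O₂: 510.8 − 0.5(452) = 284.9
  N₂: 1922 (inert)
  CO₂: 0 + 1(452) = 452

452 lbmol/h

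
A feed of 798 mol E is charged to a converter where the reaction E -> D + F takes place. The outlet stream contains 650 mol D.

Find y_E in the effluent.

For D: n = n₀ + 1ξ → 650 = 0 + 1ξ, giving ξ = 650 mol.
Outlet amounts (n = n₀ + ν ξ):
  E: 798 − 1(650) = 148
  D: 0 + 1(650) = 650
  F: 0 + 1(650) = 650
Total out = 1448 mol; y_E = 148 / 1448 = 0.1022.

0.102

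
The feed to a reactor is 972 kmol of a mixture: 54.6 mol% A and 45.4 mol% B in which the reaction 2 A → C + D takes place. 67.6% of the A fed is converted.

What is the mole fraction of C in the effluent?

0.185

A reacted = 0.676 × 530.7 = 358.8 kmol; ν_A = −2, so ξ = 358.8/2 = 179.4 kmol.
Outlet amounts (n = n₀ + ν ξ):
  A: 530.7 − 2(179.4) = 172
  C: 0 + 1(179.4) = 179.4
  D: 0 + 1(179.4) = 179.4
  B: 441.3 (inert)
Total out = 972 kmol; y_C = 179.4 / 972 = 0.1845.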